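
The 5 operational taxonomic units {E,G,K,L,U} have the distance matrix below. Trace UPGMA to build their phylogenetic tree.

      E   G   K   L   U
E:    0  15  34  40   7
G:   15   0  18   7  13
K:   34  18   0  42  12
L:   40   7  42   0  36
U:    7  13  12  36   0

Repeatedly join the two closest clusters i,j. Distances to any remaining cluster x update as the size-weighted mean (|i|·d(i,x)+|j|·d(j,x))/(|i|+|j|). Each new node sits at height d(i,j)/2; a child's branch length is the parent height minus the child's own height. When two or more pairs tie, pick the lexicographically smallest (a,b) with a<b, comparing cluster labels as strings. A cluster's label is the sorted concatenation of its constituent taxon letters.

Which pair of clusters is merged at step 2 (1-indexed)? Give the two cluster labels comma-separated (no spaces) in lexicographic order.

1. join E+U (d=7) ⇒ EU; edges |E|=7/2, |U|=7/2
  updated: d(EU,G)=14, d(EU,K)=23, d(EU,L)=38
2. join G+L (d=7) ⇒ GL; edges |G|=7/2, |L|=7/2
  updated: d(EU,GL)=26, d(GL,K)=30
3. join EU+K (d=23) ⇒ EKU; edges |EU|=8, |K|=23/2
  updated: d(EKU,GL)=82/3
4. join EKU+GL (d=82/3) ⇒ EGKLU; edges |EKU|=13/6, |GL|=61/6
final tree: (((E:7/2,U:7/2):8,K:23/2):13/6,(G:7/2,L:7/2):61/6)
total length: 275/6

G,L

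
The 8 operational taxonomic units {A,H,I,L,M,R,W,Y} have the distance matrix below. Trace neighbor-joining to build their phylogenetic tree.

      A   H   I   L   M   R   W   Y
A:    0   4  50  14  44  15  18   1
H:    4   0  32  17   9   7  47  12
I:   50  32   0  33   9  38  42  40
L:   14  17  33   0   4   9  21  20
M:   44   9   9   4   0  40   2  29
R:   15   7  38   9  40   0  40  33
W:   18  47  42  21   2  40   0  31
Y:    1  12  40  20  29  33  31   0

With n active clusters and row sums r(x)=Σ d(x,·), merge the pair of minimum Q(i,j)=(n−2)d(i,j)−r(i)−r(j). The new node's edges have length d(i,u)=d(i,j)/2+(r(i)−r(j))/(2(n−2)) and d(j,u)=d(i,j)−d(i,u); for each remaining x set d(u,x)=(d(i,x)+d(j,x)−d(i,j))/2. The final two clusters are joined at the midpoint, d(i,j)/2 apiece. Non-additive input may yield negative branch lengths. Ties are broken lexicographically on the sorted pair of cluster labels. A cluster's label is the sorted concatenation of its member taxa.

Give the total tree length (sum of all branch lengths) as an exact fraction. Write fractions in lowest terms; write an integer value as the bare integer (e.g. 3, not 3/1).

iteration 1: select I,M (d=9, Q=-327); attach at lengths (161/12, -53/12); label the merged cluster IM
  updated: d(A,IM)=85/2, d(H,IM)=16, d(IM,L)=14, d(IM,R)=69/2, d(IM,W)=35/2, d(IM,Y)=30
iteration 2: select IM,W (d=35/2, Q=-483/2); attach at lengths (27/4, 43/4); label the merged cluster IMW
  updated: d(A,IMW)=43/2, d(H,IMW)=91/4, d(IMW,L)=35/4, d(IMW,R)=57/2, d(IMW,Y)=87/4
iteration 3: select A,Y (d=1, Q=-557/4); attach at lengths (-113/32, 145/32); label the merged cluster AY
  updated: d(AY,H)=15/2, d(AY,IMW)=169/8, d(AY,L)=33/2, d(AY,R)=47/2
iteration 4: select IMW,L (d=35/4, Q=-849/8); attach at lengths (449/48, -29/48); label the merged cluster ILMW
  updated: d(AY,ILMW)=231/16, d(H,ILMW)=31/2, d(ILMW,R)=115/8
iteration 5: select AY,ILMW (d=231/16, Q=-487/8); attach at lengths (15/2, 111/16); label the merged cluster AILMWY
  updated: d(AILMWY,H)=137/32, d(AILMWY,R)=375/32
iteration 6: select AILMWY,H (d=137/32, Q=-23); attach at lengths (9/2, -7/32); label the merged cluster AHILMWY
  updated: d(AHILMWY,R)=231/32
iteration 7: select AHILMWY,R (d=231/32); attach at lengths (231/64, 231/64); label the merged cluster AHILMRWY
final tree: ((((A:-113/32,Y:145/32):15/2,(((I:161/12,M:-53/12):27/4,W:43/4):449/48,L:-29/48):111/16):9/2,H:-7/32):231/64,R:231/64)
total length: 995/16

995/16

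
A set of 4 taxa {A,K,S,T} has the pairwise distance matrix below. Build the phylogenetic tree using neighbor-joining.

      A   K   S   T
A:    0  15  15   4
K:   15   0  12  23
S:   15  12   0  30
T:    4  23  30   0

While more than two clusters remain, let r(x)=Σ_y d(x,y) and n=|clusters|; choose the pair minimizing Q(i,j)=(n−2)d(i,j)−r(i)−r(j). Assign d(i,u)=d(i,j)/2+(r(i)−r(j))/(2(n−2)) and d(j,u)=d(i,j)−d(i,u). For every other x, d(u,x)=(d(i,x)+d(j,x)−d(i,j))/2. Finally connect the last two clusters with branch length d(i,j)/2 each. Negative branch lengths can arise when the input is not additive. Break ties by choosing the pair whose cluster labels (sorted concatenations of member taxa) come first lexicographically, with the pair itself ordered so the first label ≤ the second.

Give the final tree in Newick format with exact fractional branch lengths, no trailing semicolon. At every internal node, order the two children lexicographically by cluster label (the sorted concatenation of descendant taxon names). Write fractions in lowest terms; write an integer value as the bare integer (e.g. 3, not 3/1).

(((A:-15/4,T:31/4):51/4,K:17/4):31/8,S:31/8)

step 1: merge (A,T) at d=4, Q=-83; branch lengths A→-15/4, T→31/4; new cluster AT
  updated: d(AT,K)=17, d(AT,S)=41/2
step 2: merge (AT,K) at d=17, Q=-99/2; branch lengths AT→51/4, K→17/4; new cluster AKT
  updated: d(AKT,S)=31/4
step 3: merge (AKT,S) at d=31/4; branch lengths AKT→31/8, S→31/8; new cluster AKST
final tree: (((A:-15/4,T:31/4):51/4,K:17/4):31/8,S:31/8)
total length: 115/4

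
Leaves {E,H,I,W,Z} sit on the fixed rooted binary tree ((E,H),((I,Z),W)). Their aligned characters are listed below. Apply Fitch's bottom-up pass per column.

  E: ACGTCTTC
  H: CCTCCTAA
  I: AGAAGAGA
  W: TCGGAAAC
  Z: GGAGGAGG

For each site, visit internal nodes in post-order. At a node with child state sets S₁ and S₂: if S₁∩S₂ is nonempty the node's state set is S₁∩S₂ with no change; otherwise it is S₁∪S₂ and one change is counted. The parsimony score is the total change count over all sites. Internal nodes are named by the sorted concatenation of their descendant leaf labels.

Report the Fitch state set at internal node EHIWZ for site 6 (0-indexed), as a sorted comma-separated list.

site 0, node EH: E={A} ∪ H={C} → {A,C} (+1)
site 0, node IZ: I={A} ∪ Z={G} → {A,G} (+1)
site 0, node IWZ: IZ={A,G} ∪ W={T} → {A,G,T} (+1)
site 0, node EHIWZ: EH={A,C} ∩ IWZ={A,G,T} → {A} (+0)
site 1, node EH: E={C} ∩ H={C} → {C} (+0)
site 1, node IZ: I={G} ∩ Z={G} → {G} (+0)
site 1, node IWZ: IZ={G} ∪ W={C} → {C,G} (+1)
site 1, node EHIWZ: EH={C} ∩ IWZ={C,G} → {C} (+0)
site 2, node EH: E={G} ∪ H={T} → {G,T} (+1)
site 2, node IZ: I={A} ∩ Z={A} → {A} (+0)
site 2, node IWZ: IZ={A} ∪ W={G} → {A,G} (+1)
site 2, node EHIWZ: EH={G,T} ∩ IWZ={A,G} → {G} (+0)
site 3, node EH: E={T} ∪ H={C} → {C,T} (+1)
site 3, node IZ: I={A} ∪ Z={G} → {A,G} (+1)
site 3, node IWZ: IZ={A,G} ∩ W={G} → {G} (+0)
site 3, node EHIWZ: EH={C,T} ∪ IWZ={G} → {C,G,T} (+1)
site 4, node EH: E={C} ∩ H={C} → {C} (+0)
site 4, node IZ: I={G} ∩ Z={G} → {G} (+0)
site 4, node IWZ: IZ={G} ∪ W={A} → {A,G} (+1)
site 4, node EHIWZ: EH={C} ∪ IWZ={A,G} → {A,C,G} (+1)
site 5, node EH: E={T} ∩ H={T} → {T} (+0)
site 5, node IZ: I={A} ∩ Z={A} → {A} (+0)
site 5, node IWZ: IZ={A} ∩ W={A} → {A} (+0)
site 5, node EHIWZ: EH={T} ∪ IWZ={A} → {A,T} (+1)
site 6, node EH: E={T} ∪ H={A} → {A,T} (+1)
site 6, node IZ: I={G} ∩ Z={G} → {G} (+0)
site 6, node IWZ: IZ={G} ∪ W={A} → {A,G} (+1)
site 6, node EHIWZ: EH={A,T} ∩ IWZ={A,G} → {A} (+0)
site 7, node EH: E={C} ∪ H={A} → {A,C} (+1)
site 7, node IZ: I={A} ∪ Z={G} → {A,G} (+1)
site 7, node IWZ: IZ={A,G} ∪ W={C} → {A,C,G} (+1)
site 7, node EHIWZ: EH={A,C} ∩ IWZ={A,C,G} → {A,C} (+0)
per-site changes: [3, 1, 2, 3, 2, 1, 2, 3]; total = 17

A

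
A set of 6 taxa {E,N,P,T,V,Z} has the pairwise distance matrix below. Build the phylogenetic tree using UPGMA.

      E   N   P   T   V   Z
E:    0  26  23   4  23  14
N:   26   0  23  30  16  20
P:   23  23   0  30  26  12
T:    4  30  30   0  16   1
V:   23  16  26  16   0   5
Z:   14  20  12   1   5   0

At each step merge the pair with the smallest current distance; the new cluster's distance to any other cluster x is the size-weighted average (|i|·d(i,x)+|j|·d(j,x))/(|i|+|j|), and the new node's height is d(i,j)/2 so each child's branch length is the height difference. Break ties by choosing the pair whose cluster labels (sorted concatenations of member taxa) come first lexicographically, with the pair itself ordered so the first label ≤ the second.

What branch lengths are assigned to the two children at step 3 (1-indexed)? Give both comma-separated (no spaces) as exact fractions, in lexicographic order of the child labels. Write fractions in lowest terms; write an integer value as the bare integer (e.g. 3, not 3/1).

17/6,22/3

iteration 1: select T,Z (d=1); attach at lengths (1/2, 1/2); label the merged cluster TZ
  updated: d(E,TZ)=9, d(N,TZ)=25, d(P,TZ)=21, d(TZ,V)=21/2
iteration 2: select E,TZ (d=9); attach at lengths (9/2, 4); label the merged cluster ETZ
  updated: d(ETZ,N)=76/3, d(ETZ,P)=65/3, d(ETZ,V)=44/3
iteration 3: select ETZ,V (d=44/3); attach at lengths (17/6, 22/3); label the merged cluster ETVZ
  updated: d(ETVZ,N)=23, d(ETVZ,P)=91/4
iteration 4: select ETVZ,P (d=91/4); attach at lengths (97/24, 91/8); label the merged cluster EPTVZ
  updated: d(EPTVZ,N)=23
iteration 5: select EPTVZ,N (d=23); attach at lengths (1/8, 23/2); label the merged cluster ENPTVZ
final tree: ((((E:9/2,(T:1/2,Z:1/2):4):17/6,V:22/3):97/24,P:91/8):1/8,N:23/2)
total length: 1121/24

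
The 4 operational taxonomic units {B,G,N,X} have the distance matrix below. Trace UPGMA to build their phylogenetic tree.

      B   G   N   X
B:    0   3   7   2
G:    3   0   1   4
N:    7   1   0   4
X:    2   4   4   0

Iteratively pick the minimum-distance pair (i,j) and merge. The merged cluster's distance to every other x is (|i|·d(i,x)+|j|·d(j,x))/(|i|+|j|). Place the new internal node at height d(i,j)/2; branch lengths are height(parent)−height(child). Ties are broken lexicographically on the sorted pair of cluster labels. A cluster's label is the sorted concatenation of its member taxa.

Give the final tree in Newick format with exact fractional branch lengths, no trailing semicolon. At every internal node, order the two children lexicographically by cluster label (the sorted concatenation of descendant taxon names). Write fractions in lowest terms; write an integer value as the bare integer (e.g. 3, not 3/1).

1. join G+N (d=1) ⇒ GN; edges |G|=1/2, |N|=1/2
  updated: d(B,GN)=5, d(GN,X)=4
2. join B+X (d=2) ⇒ BX; edges |B|=1, |X|=1
  updated: d(BX,GN)=9/2
3. join BX+GN (d=9/2) ⇒ BGNX; edges |BX|=5/4, |GN|=7/4
final tree: ((B:1,X:1):5/4,(G:1/2,N:1/2):7/4)
total length: 6

((B:1,X:1):5/4,(G:1/2,N:1/2):7/4)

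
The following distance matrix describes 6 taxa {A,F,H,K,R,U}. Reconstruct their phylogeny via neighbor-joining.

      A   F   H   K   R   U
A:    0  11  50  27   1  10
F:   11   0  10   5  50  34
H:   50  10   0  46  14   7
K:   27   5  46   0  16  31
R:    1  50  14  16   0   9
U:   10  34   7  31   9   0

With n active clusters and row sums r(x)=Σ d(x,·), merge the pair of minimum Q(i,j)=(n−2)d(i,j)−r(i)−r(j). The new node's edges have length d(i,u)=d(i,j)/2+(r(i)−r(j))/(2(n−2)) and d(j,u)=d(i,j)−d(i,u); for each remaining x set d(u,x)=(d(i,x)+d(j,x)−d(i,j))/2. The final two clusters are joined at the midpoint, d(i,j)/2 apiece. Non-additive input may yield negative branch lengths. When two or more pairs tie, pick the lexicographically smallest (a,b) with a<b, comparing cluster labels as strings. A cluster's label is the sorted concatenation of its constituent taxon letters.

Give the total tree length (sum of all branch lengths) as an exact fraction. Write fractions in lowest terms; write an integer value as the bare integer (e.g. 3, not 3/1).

717/16

1. join F+K (d=5, Q=-215) ⇒ FK; edges |F|=5/8, |K|=35/8
  updated: d(A,FK)=33/2, d(FK,H)=51/2, d(FK,R)=61/2, d(FK,U)=30
2. join H+U (d=7, Q=-263/2) ⇒ HU; edges |H|=41/4, |U|=-13/4
  updated: d(A,HU)=53/2, d(FK,HU)=97/4, d(HU,R)=8
3. join A+FK (d=33/2, Q=-329/4) ⇒ AFK; edges |A|=23/16, |FK|=241/16
  updated: d(AFK,HU)=137/8, d(AFK,R)=15/2
4. join AFK+HU (d=137/8, Q=-261/8) ⇒ AFHKU; edges |AFK|=133/16, |HU|=141/16
  updated: d(AFHKU,R)=-13/16
5. join AFHKU+R (d=-13/16) ⇒ AFHKRU; edges |AFHKU|=-13/32, |R|=-13/32
final tree: (((A:23/16,(F:5/8,K:35/8):241/16):133/16,(H:41/4,U:-13/4):141/16):-13/32,R:-13/32)
total length: 717/16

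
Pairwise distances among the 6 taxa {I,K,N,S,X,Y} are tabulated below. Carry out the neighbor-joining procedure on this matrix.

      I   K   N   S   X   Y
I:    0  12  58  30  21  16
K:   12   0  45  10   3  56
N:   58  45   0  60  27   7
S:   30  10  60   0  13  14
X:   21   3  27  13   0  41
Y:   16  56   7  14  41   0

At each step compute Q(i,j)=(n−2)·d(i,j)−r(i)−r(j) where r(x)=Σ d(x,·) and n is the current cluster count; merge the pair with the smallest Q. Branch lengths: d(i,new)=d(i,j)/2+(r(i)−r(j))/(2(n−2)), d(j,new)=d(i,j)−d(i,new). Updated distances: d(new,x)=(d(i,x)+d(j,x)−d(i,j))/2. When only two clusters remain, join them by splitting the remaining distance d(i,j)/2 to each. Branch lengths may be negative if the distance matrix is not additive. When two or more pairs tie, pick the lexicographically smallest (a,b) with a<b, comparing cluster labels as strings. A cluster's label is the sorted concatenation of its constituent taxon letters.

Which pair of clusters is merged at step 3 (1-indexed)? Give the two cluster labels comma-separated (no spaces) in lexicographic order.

INY,S

step 1: merge (N,Y) at d=7, Q=-303; branch lengths N→91/8, Y→-35/8; new cluster NY
  updated: d(I,NY)=67/2, d(K,NY)=47, d(NY,S)=67/2, d(NY,X)=61/2
step 2: merge (I,NY) at d=67/2, Q=-281/2; branch lengths I→35/4, NY→99/4; new cluster INY
  updated: d(INY,K)=51/4, d(INY,S)=15, d(INY,X)=9
step 3: merge (INY,S) at d=15, Q=-179/4; branch lengths INY→115/16, S→125/16; new cluster INSY
  updated: d(INSY,K)=31/8, d(INSY,X)=7/2
step 4: merge (INSY,K) at d=31/8, Q=-83/8; branch lengths INSY→35/16, K→27/16; new cluster IKNSY
  updated: d(IKNSY,X)=21/16
step 5: merge (IKNSY,X) at d=21/16; branch lengths IKNSY→21/32, X→21/32; new cluster IKNSXY
final tree: ((((I:35/4,(N:91/8,Y:-35/8):99/4):115/16,S:125/16):35/16,K:27/16):21/32,X:21/32)
total length: 971/16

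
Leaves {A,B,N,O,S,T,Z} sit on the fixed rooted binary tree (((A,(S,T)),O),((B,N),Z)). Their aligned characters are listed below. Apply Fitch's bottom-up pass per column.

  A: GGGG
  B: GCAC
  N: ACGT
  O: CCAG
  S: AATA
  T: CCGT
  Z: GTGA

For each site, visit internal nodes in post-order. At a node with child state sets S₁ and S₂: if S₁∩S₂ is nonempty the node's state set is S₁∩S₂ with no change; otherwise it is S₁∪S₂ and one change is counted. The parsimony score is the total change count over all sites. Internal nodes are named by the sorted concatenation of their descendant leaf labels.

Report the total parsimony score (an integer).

15

ST@0: {A} ∪ {C} = {A,C} (union, +1)
AST@0: {G} ∪ {A,C} = {A,C,G} (union, +1)
AOST@0: {A,C,G} ∩ {C} = {C} (intersection, +0)
BN@0: {G} ∪ {A} = {A,G} (union, +1)
BNZ@0: {A,G} ∩ {G} = {G} (intersection, +0)
ABNOSTZ@0: {C} ∪ {G} = {C,G} (union, +1)
ST@1: {A} ∪ {C} = {A,C} (union, +1)
AST@1: {G} ∪ {A,C} = {A,C,G} (union, +1)
AOST@1: {A,C,G} ∩ {C} = {C} (intersection, +0)
BN@1: {C} ∩ {C} = {C} (intersection, +0)
BNZ@1: {C} ∪ {T} = {C,T} (union, +1)
ABNOSTZ@1: {C} ∩ {C,T} = {C} (intersection, +0)
ST@2: {T} ∪ {G} = {G,T} (union, +1)
AST@2: {G} ∩ {G,T} = {G} (intersection, +0)
AOST@2: {G} ∪ {A} = {A,G} (union, +1)
BN@2: {A} ∪ {G} = {A,G} (union, +1)
BNZ@2: {A,G} ∩ {G} = {G} (intersection, +0)
ABNOSTZ@2: {A,G} ∩ {G} = {G} (intersection, +0)
ST@3: {A} ∪ {T} = {A,T} (union, +1)
AST@3: {G} ∪ {A,T} = {A,G,T} (union, +1)
AOST@3: {A,G,T} ∩ {G} = {G} (intersection, +0)
BN@3: {C} ∪ {T} = {C,T} (union, +1)
BNZ@3: {C,T} ∪ {A} = {A,C,T} (union, +1)
ABNOSTZ@3: {G} ∪ {A,C,T} = {A,C,G,T} (union, +1)
per-site changes: [4, 3, 3, 5]; total = 15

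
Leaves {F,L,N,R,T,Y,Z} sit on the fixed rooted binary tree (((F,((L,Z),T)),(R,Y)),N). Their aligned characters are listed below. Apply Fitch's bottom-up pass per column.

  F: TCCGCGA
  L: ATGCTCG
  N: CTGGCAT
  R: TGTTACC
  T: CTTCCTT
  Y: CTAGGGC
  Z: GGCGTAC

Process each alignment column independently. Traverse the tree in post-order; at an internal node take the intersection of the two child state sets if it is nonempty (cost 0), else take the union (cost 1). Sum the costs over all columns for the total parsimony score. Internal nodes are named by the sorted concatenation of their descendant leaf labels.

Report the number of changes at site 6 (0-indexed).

site 0, node LZ: L={A} ∪ Z={G} → {A,G} (+1)
site 0, node LTZ: LZ={A,G} ∪ T={C} → {A,C,G} (+1)
site 0, node FLTZ: F={T} ∪ LTZ={A,C,G} → {A,C,G,T} (+1)
site 0, node RY: R={T} ∪ Y={C} → {C,T} (+1)
site 0, node FLRTYZ: FLTZ={A,C,G,T} ∩ RY={C,T} → {C,T} (+0)
site 0, node FLNRTYZ: FLRTYZ={C,T} ∩ N={C} → {C} (+0)
site 1, node LZ: L={T} ∪ Z={G} → {G,T} (+1)
site 1, node LTZ: LZ={G,T} ∩ T={T} → {T} (+0)
site 1, node FLTZ: F={C} ∪ LTZ={T} → {C,T} (+1)
site 1, node RY: R={G} ∪ Y={T} → {G,T} (+1)
site 1, node FLRTYZ: FLTZ={C,T} ∩ RY={G,T} → {T} (+0)
site 1, node FLNRTYZ: FLRTYZ={T} ∩ N={T} → {T} (+0)
site 2, node LZ: L={G} ∪ Z={C} → {C,G} (+1)
site 2, node LTZ: LZ={C,G} ∪ T={T} → {C,G,T} (+1)
site 2, node FLTZ: F={C} ∩ LTZ={C,G,T} → {C} (+0)
site 2, node RY: R={T} ∪ Y={A} → {A,T} (+1)
site 2, node FLRTYZ: FLTZ={C} ∪ RY={A,T} → {A,C,T} (+1)
site 2, node FLNRTYZ: FLRTYZ={A,C,T} ∪ N={G} → {A,C,G,T} (+1)
site 3, node LZ: L={C} ∪ Z={G} → {C,G} (+1)
site 3, node LTZ: LZ={C,G} ∩ T={C} → {C} (+0)
site 3, node FLTZ: F={G} ∪ LTZ={C} → {C,G} (+1)
site 3, node RY: R={T} ∪ Y={G} → {G,T} (+1)
site 3, node FLRTYZ: FLTZ={C,G} ∩ RY={G,T} → {G} (+0)
site 3, node FLNRTYZ: FLRTYZ={G} ∩ N={G} → {G} (+0)
site 4, node LZ: L={T} ∩ Z={T} → {T} (+0)
site 4, node LTZ: LZ={T} ∪ T={C} → {C,T} (+1)
site 4, node FLTZ: F={C} ∩ LTZ={C,T} → {C} (+0)
site 4, node RY: R={A} ∪ Y={G} → {A,G} (+1)
site 4, node FLRTYZ: FLTZ={C} ∪ RY={A,G} → {A,C,G} (+1)
site 4, node FLNRTYZ: FLRTYZ={A,C,G} ∩ N={C} → {C} (+0)
site 5, node LZ: L={C} ∪ Z={A} → {A,C} (+1)
site 5, node LTZ: LZ={A,C} ∪ T={T} → {A,C,T} (+1)
site 5, node FLTZ: F={G} ∪ LTZ={A,C,T} → {A,C,G,T} (+1)
site 5, node RY: R={C} ∪ Y={G} → {C,G} (+1)
site 5, node FLRTYZ: FLTZ={A,C,G,T} ∩ RY={C,G} → {C,G} (+0)
site 5, node FLNRTYZ: FLRTYZ={C,G} ∪ N={A} → {A,C,G} (+1)
site 6, node LZ: L={G} ∪ Z={C} → {C,G} (+1)
site 6, node LTZ: LZ={C,G} ∪ T={T} → {C,G,T} (+1)
site 6, node FLTZ: F={A} ∪ LTZ={C,G,T} → {A,C,G,T} (+1)
site 6, node RY: R={C} ∩ Y={C} → {C} (+0)
site 6, node FLRTYZ: FLTZ={A,C,G,T} ∩ RY={C} → {C} (+0)
site 6, node FLNRTYZ: FLRTYZ={C} ∪ N={T} → {C,T} (+1)
per-site changes: [4, 3, 5, 3, 3, 5, 4]; total = 27

4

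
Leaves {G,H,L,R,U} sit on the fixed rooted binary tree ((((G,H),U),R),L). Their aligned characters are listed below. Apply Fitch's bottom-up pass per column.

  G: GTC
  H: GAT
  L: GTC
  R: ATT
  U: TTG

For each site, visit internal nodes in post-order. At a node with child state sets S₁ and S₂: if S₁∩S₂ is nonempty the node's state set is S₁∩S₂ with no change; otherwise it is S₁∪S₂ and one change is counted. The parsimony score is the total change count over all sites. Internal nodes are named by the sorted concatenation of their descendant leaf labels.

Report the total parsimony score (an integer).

[col 0] GH: children G:{G}, H:{G} ∩→ {G}; cost 0
[col 0] GHU: children GH:{G}, U:{T} ∪→ {G,T}; cost 1
[col 0] GHRU: children GHU:{G,T}, R:{A} ∪→ {A,G,T}; cost 1
[col 0] GHLRU: children GHRU:{A,G,T}, L:{G} ∩→ {G}; cost 0
[col 1] GH: children G:{T}, H:{A} ∪→ {A,T}; cost 1
[col 1] GHU: children GH:{A,T}, U:{T} ∩→ {T}; cost 0
[col 1] GHRU: children GHU:{T}, R:{T} ∩→ {T}; cost 0
[col 1] GHLRU: children GHRU:{T}, L:{T} ∩→ {T}; cost 0
[col 2] GH: children G:{C}, H:{T} ∪→ {C,T}; cost 1
[col 2] GHU: children GH:{C,T}, U:{G} ∪→ {C,G,T}; cost 1
[col 2] GHRU: children GHU:{C,G,T}, R:{T} ∩→ {T}; cost 0
[col 2] GHLRU: children GHRU:{T}, L:{C} ∪→ {C,T}; cost 1
per-site changes: [2, 1, 3]; total = 6

6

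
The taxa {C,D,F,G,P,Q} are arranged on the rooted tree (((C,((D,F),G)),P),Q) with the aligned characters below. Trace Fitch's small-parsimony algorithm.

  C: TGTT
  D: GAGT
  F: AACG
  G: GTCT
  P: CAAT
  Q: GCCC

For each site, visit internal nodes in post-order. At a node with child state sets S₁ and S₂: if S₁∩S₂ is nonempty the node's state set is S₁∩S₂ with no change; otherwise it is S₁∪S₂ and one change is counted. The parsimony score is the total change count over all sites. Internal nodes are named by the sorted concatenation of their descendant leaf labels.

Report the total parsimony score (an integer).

11

[col 0] DF: children D:{G}, F:{A} ∪→ {A,G}; cost 1
[col 0] DFG: children DF:{A,G}, G:{G} ∩→ {G}; cost 0
[col 0] CDFG: children C:{T}, DFG:{G} ∪→ {G,T}; cost 1
[col 0] CDFGP: children CDFG:{G,T}, P:{C} ∪→ {C,G,T}; cost 1
[col 0] CDFGPQ: children CDFGP:{C,G,T}, Q:{G} ∩→ {G}; cost 0
[col 1] DF: children D:{A}, F:{A} ∩→ {A}; cost 0
[col 1] DFG: children DF:{A}, G:{T} ∪→ {A,T}; cost 1
[col 1] CDFG: children C:{G}, DFG:{A,T} ∪→ {A,G,T}; cost 1
[col 1] CDFGP: children CDFG:{A,G,T}, P:{A} ∩→ {A}; cost 0
[col 1] CDFGPQ: children CDFGP:{A}, Q:{C} ∪→ {A,C}; cost 1
[col 2] DF: children D:{G}, F:{C} ∪→ {C,G}; cost 1
[col 2] DFG: children DF:{C,G}, G:{C} ∩→ {C}; cost 0
[col 2] CDFG: children C:{T}, DFG:{C} ∪→ {C,T}; cost 1
[col 2] CDFGP: children CDFG:{C,T}, P:{A} ∪→ {A,C,T}; cost 1
[col 2] CDFGPQ: children CDFGP:{A,C,T}, Q:{C} ∩→ {C}; cost 0
[col 3] DF: children D:{T}, F:{G} ∪→ {G,T}; cost 1
[col 3] DFG: children DF:{G,T}, G:{T} ∩→ {T}; cost 0
[col 3] CDFG: children C:{T}, DFG:{T} ∩→ {T}; cost 0
[col 3] CDFGP: children CDFG:{T}, P:{T} ∩→ {T}; cost 0
[col 3] CDFGPQ: children CDFGP:{T}, Q:{C} ∪→ {C,T}; cost 1
per-site changes: [3, 3, 3, 2]; total = 11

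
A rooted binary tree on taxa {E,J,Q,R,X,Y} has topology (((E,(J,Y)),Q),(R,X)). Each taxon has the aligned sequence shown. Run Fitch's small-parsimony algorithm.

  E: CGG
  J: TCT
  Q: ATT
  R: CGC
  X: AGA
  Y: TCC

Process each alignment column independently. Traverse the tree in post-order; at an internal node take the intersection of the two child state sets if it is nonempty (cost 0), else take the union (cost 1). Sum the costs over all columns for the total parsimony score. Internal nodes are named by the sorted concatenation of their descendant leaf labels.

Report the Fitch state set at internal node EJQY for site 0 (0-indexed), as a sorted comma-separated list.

A,C,T

[col 0] JY: children J:{T}, Y:{T} ∩→ {T}; cost 0
[col 0] EJY: children E:{C}, JY:{T} ∪→ {C,T}; cost 1
[col 0] EJQY: children EJY:{C,T}, Q:{A} ∪→ {A,C,T}; cost 1
[col 0] RX: children R:{C}, X:{A} ∪→ {A,C}; cost 1
[col 0] EJQRXY: children EJQY:{A,C,T}, RX:{A,C} ∩→ {A,C}; cost 0
[col 1] JY: children J:{C}, Y:{C} ∩→ {C}; cost 0
[col 1] EJY: children E:{G}, JY:{C} ∪→ {C,G}; cost 1
[col 1] EJQY: children EJY:{C,G}, Q:{T} ∪→ {C,G,T}; cost 1
[col 1] RX: children R:{G}, X:{G} ∩→ {G}; cost 0
[col 1] EJQRXY: children EJQY:{C,G,T}, RX:{G} ∩→ {G}; cost 0
[col 2] JY: children J:{T}, Y:{C} ∪→ {C,T}; cost 1
[col 2] EJY: children E:{G}, JY:{C,T} ∪→ {C,G,T}; cost 1
[col 2] EJQY: children EJY:{C,G,T}, Q:{T} ∩→ {T}; cost 0
[col 2] RX: children R:{C}, X:{A} ∪→ {A,C}; cost 1
[col 2] EJQRXY: children EJQY:{T}, RX:{A,C} ∪→ {A,C,T}; cost 1
per-site changes: [3, 2, 4]; total = 9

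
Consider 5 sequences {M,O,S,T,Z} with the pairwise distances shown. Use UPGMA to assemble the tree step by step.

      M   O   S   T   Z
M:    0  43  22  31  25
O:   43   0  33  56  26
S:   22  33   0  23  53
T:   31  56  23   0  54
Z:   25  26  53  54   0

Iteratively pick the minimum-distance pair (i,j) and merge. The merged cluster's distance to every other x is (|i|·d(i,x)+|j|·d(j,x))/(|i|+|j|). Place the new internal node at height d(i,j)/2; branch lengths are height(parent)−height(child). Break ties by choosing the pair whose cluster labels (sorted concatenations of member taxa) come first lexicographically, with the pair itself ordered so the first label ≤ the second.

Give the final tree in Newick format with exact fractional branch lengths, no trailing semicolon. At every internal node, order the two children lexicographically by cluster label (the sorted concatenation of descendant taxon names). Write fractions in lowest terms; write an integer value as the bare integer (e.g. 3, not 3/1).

1. join M+S (d=22) ⇒ MS; edges |M|=11, |S|=11
  updated: d(MS,O)=38, d(MS,T)=27, d(MS,Z)=39
2. join O+Z (d=26) ⇒ OZ; edges |O|=13, |Z|=13
  updated: d(MS,OZ)=77/2, d(OZ,T)=55
3. join MS+T (d=27) ⇒ MST; edges |MS|=5/2, |T|=27/2
  updated: d(MST,OZ)=44
4. join MST+OZ (d=44) ⇒ MOSTZ; edges |MST|=17/2, |OZ|=9
final tree: (((M:11,S:11):5/2,T:27/2):17/2,(O:13,Z:13):9)
total length: 163/2

(((M:11,S:11):5/2,T:27/2):17/2,(O:13,Z:13):9)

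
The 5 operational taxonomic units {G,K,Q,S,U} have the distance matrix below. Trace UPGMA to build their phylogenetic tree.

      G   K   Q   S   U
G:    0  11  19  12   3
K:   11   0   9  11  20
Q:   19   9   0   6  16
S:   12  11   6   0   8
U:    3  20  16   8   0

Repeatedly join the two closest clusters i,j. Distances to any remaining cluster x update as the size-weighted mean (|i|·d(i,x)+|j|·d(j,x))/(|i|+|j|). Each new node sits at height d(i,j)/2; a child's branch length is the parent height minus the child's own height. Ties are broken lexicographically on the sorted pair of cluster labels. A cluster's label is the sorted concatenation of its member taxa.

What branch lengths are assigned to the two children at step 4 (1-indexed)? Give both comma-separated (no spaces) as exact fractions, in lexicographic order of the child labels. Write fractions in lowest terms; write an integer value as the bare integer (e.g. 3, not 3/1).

step 1: merge (G,U) at d=3; branch lengths G→3/2, U→3/2; new cluster GU
  updated: d(GU,K)=31/2, d(GU,Q)=35/2, d(GU,S)=10
step 2: merge (Q,S) at d=6; branch lengths Q→3, S→3; new cluster QS
  updated: d(GU,QS)=55/4, d(K,QS)=10
step 3: merge (K,QS) at d=10; branch lengths K→5, QS→2; new cluster KQS
  updated: d(GU,KQS)=43/3
step 4: merge (GU,KQS) at d=43/3; branch lengths GU→17/3, KQS→13/6; new cluster GKQSU
final tree: ((G:3/2,U:3/2):17/3,(K:5,(Q:3,S:3):2):13/6)
total length: 143/6

17/3,13/6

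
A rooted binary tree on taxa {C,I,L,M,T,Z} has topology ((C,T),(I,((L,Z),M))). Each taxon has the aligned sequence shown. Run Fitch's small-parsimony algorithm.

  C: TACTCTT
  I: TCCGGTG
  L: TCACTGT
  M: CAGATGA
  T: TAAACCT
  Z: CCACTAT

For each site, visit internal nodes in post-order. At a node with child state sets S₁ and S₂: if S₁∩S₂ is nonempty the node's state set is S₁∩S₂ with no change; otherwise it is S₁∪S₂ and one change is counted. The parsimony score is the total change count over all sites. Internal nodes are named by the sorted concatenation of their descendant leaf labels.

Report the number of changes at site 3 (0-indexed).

3

CT@0: {T} ∩ {T} = {T} (intersection, +0)
LZ@0: {T} ∪ {C} = {C,T} (union, +1)
LMZ@0: {C,T} ∩ {C} = {C} (intersection, +0)
ILMZ@0: {T} ∪ {C} = {C,T} (union, +1)
CILMTZ@0: {T} ∩ {C,T} = {T} (intersection, +0)
CT@1: {A} ∩ {A} = {A} (intersection, +0)
LZ@1: {C} ∩ {C} = {C} (intersection, +0)
LMZ@1: {C} ∪ {A} = {A,C} (union, +1)
ILMZ@1: {C} ∩ {A,C} = {C} (intersection, +0)
CILMTZ@1: {A} ∪ {C} = {A,C} (union, +1)
CT@2: {C} ∪ {A} = {A,C} (union, +1)
LZ@2: {A} ∩ {A} = {A} (intersection, +0)
LMZ@2: {A} ∪ {G} = {A,G} (union, +1)
ILMZ@2: {C} ∪ {A,G} = {A,C,G} (union, +1)
CILMTZ@2: {A,C} ∩ {A,C,G} = {A,C} (intersection, +0)
CT@3: {T} ∪ {A} = {A,T} (union, +1)
LZ@3: {C} ∩ {C} = {C} (intersection, +0)
LMZ@3: {C} ∪ {A} = {A,C} (union, +1)
ILMZ@3: {G} ∪ {A,C} = {A,C,G} (union, +1)
CILMTZ@3: {A,T} ∩ {A,C,G} = {A} (intersection, +0)
CT@4: {C} ∩ {C} = {C} (intersection, +0)
LZ@4: {T} ∩ {T} = {T} (intersection, +0)
LMZ@4: {T} ∩ {T} = {T} (intersection, +0)
ILMZ@4: {G} ∪ {T} = {G,T} (union, +1)
CILMTZ@4: {C} ∪ {G,T} = {C,G,T} (union, +1)
CT@5: {T} ∪ {C} = {C,T} (union, +1)
LZ@5: {G} ∪ {A} = {A,G} (union, +1)
LMZ@5: {A,G} ∩ {G} = {G} (intersection, +0)
ILMZ@5: {T} ∪ {G} = {G,T} (union, +1)
CILMTZ@5: {C,T} ∩ {G,T} = {T} (intersection, +0)
CT@6: {T} ∩ {T} = {T} (intersection, +0)
LZ@6: {T} ∩ {T} = {T} (intersection, +0)
LMZ@6: {T} ∪ {A} = {A,T} (union, +1)
ILMZ@6: {G} ∪ {A,T} = {A,G,T} (union, +1)
CILMTZ@6: {T} ∩ {A,G,T} = {T} (intersection, +0)
per-site changes: [2, 2, 3, 3, 2, 3, 2]; total = 17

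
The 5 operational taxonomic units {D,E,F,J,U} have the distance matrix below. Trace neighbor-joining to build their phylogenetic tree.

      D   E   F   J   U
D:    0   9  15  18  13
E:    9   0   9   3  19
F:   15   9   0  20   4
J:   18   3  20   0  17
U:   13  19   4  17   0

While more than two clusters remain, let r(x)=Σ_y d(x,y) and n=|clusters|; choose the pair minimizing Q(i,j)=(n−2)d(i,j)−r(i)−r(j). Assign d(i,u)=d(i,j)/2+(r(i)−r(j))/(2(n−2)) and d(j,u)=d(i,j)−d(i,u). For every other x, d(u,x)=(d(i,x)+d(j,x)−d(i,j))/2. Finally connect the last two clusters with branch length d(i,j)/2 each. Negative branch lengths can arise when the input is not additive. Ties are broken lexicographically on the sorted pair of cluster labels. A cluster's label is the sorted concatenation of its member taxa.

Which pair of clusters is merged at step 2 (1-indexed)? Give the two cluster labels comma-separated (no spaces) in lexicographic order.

step 1: merge (E,J) at d=3, Q=-89; branch lengths E→-3/2, J→9/2; new cluster EJ
  updated: d(D,EJ)=12, d(EJ,F)=13, d(EJ,U)=33/2
step 2: merge (D,EJ) at d=12, Q=-115/2; branch lengths D→45/8, EJ→51/8; new cluster DEJ
  updated: d(DEJ,F)=8, d(DEJ,U)=35/4
step 3: merge (DEJ,F) at d=8, Q=-83/4; branch lengths DEJ→51/8, F→13/8; new cluster DEFJ
  updated: d(DEFJ,U)=19/8
step 4: merge (DEFJ,U) at d=19/8; branch lengths DEFJ→19/16, U→19/16; new cluster DEFJU
final tree: (((D:45/8,(E:-3/2,J:9/2):51/8):51/8,F:13/8):19/16,U:19/16)
total length: 203/8

D,EJ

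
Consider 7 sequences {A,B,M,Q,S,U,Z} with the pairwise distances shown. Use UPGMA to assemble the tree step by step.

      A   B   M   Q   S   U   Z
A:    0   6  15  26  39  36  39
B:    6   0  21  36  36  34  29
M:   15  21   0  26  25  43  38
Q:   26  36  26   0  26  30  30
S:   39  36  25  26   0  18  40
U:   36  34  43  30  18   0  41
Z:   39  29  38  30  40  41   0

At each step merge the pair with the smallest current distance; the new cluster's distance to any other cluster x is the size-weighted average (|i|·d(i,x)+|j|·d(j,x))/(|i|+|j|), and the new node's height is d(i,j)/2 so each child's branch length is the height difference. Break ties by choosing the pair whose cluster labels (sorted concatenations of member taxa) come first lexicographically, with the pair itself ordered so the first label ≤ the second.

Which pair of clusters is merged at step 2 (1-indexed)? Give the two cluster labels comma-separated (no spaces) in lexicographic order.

AB,M

1. join A+B (d=6) ⇒ AB; edges |A|=3, |B|=3
  updated: d(AB,M)=18, d(AB,Q)=31, d(AB,S)=75/2, d(AB,U)=35, d(AB,Z)=34
2. join AB+M (d=18) ⇒ ABM; edges |AB|=6, |M|=9
  updated: d(ABM,Q)=88/3, d(ABM,S)=100/3, d(ABM,U)=113/3, d(ABM,Z)=106/3
3. join S+U (d=18) ⇒ SU; edges |S|=9, |U|=9
  updated: d(ABM,SU)=71/2, d(Q,SU)=28, d(SU,Z)=81/2
4. join Q+SU (d=28) ⇒ QSU; edges |Q|=14, |SU|=5
  updated: d(ABM,QSU)=301/9, d(QSU,Z)=37
5. join ABM+QSU (d=301/9) ⇒ ABMQSU; edges |ABM|=139/18, |QSU|=49/18
  updated: d(ABMQSU,Z)=217/6
6. join ABMQSU+Z (d=217/6) ⇒ ABMQSUZ; edges |ABMQSU|=49/36, |Z|=217/12
final tree: ((((A:3,B:3):6,M:9):139/18,(Q:14,(S:9,U:9):5):49/18):49/36,Z:217/12)
total length: 791/9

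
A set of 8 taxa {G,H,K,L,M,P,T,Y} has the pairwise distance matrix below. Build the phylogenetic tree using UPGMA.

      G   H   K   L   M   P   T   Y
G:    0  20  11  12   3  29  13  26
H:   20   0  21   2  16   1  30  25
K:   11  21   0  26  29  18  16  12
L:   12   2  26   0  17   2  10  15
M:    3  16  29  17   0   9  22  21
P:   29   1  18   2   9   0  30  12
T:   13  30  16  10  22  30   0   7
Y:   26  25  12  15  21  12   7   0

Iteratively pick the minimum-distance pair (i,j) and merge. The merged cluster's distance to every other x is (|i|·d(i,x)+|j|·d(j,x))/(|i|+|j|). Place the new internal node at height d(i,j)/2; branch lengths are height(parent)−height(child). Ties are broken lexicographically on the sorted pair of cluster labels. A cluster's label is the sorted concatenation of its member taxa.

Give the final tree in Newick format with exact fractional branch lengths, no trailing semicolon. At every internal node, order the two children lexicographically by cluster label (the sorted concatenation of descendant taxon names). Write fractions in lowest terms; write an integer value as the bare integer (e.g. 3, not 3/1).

1. join H+P (d=1) ⇒ HP; edges |H|=1/2, |P|=1/2
  updated: d(G,HP)=49/2, d(HP,K)=39/2, d(HP,L)=2, d(HP,M)=25/2, d(HP,T)=30, d(HP,Y)=37/2
2. join HP+L (d=2) ⇒ HLP; edges |HP|=1/2, |L|=1
  updated: d(G,HLP)=61/3, d(HLP,K)=65/3, d(HLP,M)=14, d(HLP,T)=70/3, d(HLP,Y)=52/3
3. join G+M (d=3) ⇒ GM; edges |G|=3/2, |M|=3/2
  updated: d(GM,HLP)=103/6, d(GM,K)=20, d(GM,T)=35/2, d(GM,Y)=47/2
4. join T+Y (d=7) ⇒ TY; edges |T|=7/2, |Y|=7/2
  updated: d(GM,TY)=41/2, d(HLP,TY)=61/3, d(K,TY)=14
5. join K+TY (d=14) ⇒ KTY; edges |K|=7, |TY|=7/2
  updated: d(GM,KTY)=61/3, d(HLP,KTY)=187/9
6. join GM+HLP (d=103/6) ⇒ GHLMP; edges |GM|=85/12, |HLP|=91/12
  updated: d(GHLMP,KTY)=103/5
7. join GHLMP+KTY (d=103/5) ⇒ GHKLMPTY; edges |GHLMP|=103/60, |KTY|=33/10
final tree: (((G:3/2,M:3/2):85/12,((H:1/2,P:1/2):1/2,L:1):91/12):103/60,(K:7,(T:7/2,Y:7/2):7/2):33/10)
total length: 2561/60

(((G:3/2,M:3/2):85/12,((H:1/2,P:1/2):1/2,L:1):91/12):103/60,(K:7,(T:7/2,Y:7/2):7/2):33/10)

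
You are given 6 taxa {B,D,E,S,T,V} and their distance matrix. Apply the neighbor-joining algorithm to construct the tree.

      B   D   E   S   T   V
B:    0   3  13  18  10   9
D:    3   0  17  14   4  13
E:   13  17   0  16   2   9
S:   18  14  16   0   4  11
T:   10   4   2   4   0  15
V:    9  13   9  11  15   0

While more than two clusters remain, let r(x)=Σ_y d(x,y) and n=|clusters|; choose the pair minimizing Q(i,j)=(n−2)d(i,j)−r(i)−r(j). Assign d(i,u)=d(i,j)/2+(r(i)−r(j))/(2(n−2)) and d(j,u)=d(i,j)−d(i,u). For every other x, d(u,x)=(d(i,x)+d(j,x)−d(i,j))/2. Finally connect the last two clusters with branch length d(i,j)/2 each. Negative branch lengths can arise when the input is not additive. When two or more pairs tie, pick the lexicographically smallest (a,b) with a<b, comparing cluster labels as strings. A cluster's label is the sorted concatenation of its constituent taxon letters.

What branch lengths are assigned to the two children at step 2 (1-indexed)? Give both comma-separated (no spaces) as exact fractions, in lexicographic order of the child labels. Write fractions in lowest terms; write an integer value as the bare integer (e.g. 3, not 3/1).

step 1: merge (B,D) at d=3, Q=-92; branch lengths B→7/4, D→5/4; new cluster BD
  updated: d(BD,E)=27/2, d(BD,S)=29/2, d(BD,T)=11/2, d(BD,V)=19/2
step 2: merge (E,T) at d=2, Q=-61; branch lengths E→10/3, T→-4/3; new cluster ET
  updated: d(BD,ET)=17/2, d(ET,S)=9, d(ET,V)=11
step 3: merge (BD,V) at d=19/2, Q=-45; branch lengths BD→5, V→9/2; new cluster BDV
  updated: d(BDV,ET)=5, d(BDV,S)=8
step 4: merge (BDV,ET) at d=5, Q=-22; branch lengths BDV→2, ET→3; new cluster BDETV
  updated: d(BDETV,S)=6
step 5: merge (BDETV,S) at d=6; branch lengths BDETV→3, S→3; new cluster BDESTV
final tree: ((((B:7/4,D:5/4):5,V:9/2):2,(E:10/3,T:-4/3):3):3,S:3)
total length: 51/2

10/3,-4/3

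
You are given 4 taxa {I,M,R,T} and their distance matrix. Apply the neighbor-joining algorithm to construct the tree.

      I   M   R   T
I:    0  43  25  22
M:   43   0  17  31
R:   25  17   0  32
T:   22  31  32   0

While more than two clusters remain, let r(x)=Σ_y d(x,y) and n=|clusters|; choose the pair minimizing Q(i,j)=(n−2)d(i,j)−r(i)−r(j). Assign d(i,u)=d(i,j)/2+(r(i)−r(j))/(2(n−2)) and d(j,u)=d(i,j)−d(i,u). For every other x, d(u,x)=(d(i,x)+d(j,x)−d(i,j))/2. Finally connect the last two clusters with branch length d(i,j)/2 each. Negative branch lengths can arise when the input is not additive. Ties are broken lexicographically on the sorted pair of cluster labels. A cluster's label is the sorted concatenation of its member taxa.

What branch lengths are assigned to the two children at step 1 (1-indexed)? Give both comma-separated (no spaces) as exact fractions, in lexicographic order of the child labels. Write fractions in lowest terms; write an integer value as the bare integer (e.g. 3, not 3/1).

49/4,39/4

iteration 1: select I,T (d=22, Q=-131); attach at lengths (49/4, 39/4); label the merged cluster IT
  updated: d(IT,M)=26, d(IT,R)=35/2
iteration 2: select IT,M (d=26, Q=-121/2); attach at lengths (53/4, 51/4); label the merged cluster IMT
  updated: d(IMT,R)=17/4
iteration 3: select IMT,R (d=17/4); attach at lengths (17/8, 17/8); label the merged cluster IMRT
final tree: (((I:49/4,T:39/4):53/4,M:51/4):17/8,R:17/8)
total length: 209/4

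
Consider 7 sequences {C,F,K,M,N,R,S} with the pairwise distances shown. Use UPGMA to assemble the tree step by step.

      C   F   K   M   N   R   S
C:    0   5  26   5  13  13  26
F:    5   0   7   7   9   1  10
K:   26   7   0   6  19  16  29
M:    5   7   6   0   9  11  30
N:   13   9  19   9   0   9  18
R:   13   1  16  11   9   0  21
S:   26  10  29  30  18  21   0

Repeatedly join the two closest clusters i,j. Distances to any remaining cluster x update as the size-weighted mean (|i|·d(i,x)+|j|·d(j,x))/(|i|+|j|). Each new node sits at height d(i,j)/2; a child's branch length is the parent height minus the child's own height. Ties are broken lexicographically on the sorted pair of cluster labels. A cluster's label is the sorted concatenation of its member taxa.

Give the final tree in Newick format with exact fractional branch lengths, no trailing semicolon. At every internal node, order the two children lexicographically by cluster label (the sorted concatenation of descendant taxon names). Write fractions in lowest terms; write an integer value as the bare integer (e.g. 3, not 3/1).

1. join F+R (d=1) ⇒ FR; edges |F|=1/2, |R|=1/2
  updated: d(C,FR)=9, d(FR,K)=23/2, d(FR,M)=9, d(FR,N)=9, d(FR,S)=31/2
2. join C+M (d=5) ⇒ CM; edges |C|=5/2, |M|=5/2
  updated: d(CM,FR)=9, d(CM,K)=16, d(CM,N)=11, d(CM,S)=28
3. join CM+FR (d=9) ⇒ CFMR; edges |CM|=2, |FR|=4
  updated: d(CFMR,K)=55/4, d(CFMR,N)=10, d(CFMR,S)=87/4
4. join CFMR+N (d=10) ⇒ CFMNR; edges |CFMR|=1/2, |N|=5
  updated: d(CFMNR,K)=74/5, d(CFMNR,S)=21
5. join CFMNR+K (d=74/5) ⇒ CFKMNR; edges |CFMNR|=12/5, |K|=37/5
  updated: d(CFKMNR,S)=67/3
6. join CFKMNR+S (d=67/3) ⇒ CFKMNRS; edges |CFKMNR|=113/30, |S|=67/6
final tree: (((((C:5/2,M:5/2):2,(F:1/2,R:1/2):4):1/2,N:5):12/5,K:37/5):113/30,S:67/6)
total length: 1267/30

(((((C:5/2,M:5/2):2,(F:1/2,R:1/2):4):1/2,N:5):12/5,K:37/5):113/30,S:67/6)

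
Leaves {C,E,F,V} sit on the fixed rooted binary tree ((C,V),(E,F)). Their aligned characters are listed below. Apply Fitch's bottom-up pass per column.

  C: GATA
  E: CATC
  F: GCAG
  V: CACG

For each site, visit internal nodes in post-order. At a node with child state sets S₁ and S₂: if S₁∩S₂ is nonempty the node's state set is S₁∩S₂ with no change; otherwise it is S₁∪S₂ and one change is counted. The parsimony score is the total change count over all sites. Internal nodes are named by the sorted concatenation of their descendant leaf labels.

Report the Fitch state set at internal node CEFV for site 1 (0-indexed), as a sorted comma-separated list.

CV@0: {G} ∪ {C} = {C,G} (union, +1)
EF@0: {C} ∪ {G} = {C,G} (union, +1)
CEFV@0: {C,G} ∩ {C,G} = {C,G} (intersection, +0)
CV@1: {A} ∩ {A} = {A} (intersection, +0)
EF@1: {A} ∪ {C} = {A,C} (union, +1)
CEFV@1: {A} ∩ {A,C} = {A} (intersection, +0)
CV@2: {T} ∪ {C} = {C,T} (union, +1)
EF@2: {T} ∪ {A} = {A,T} (union, +1)
CEFV@2: {C,T} ∩ {A,T} = {T} (intersection, +0)
CV@3: {A} ∪ {G} = {A,G} (union, +1)
EF@3: {C} ∪ {G} = {C,G} (union, +1)
CEFV@3: {A,G} ∩ {C,G} = {G} (intersection, +0)
per-site changes: [2, 1, 2, 2]; total = 7

A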